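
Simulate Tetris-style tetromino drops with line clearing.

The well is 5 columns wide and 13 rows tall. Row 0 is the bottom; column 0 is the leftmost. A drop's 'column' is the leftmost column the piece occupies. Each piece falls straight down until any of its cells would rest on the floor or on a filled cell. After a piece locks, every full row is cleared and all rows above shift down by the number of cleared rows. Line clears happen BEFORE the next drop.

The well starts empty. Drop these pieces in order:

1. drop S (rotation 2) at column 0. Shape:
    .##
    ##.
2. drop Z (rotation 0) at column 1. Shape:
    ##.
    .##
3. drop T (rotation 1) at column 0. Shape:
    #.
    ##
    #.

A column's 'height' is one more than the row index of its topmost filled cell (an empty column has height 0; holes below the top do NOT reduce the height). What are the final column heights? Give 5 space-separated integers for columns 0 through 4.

Answer: 6 5 4 3 0

Derivation:
Drop 1: S rot2 at col 0 lands with bottom-row=0; cleared 0 line(s) (total 0); column heights now [1 2 2 0 0], max=2
Drop 2: Z rot0 at col 1 lands with bottom-row=2; cleared 0 line(s) (total 0); column heights now [1 4 4 3 0], max=4
Drop 3: T rot1 at col 0 lands with bottom-row=3; cleared 0 line(s) (total 0); column heights now [6 5 4 3 0], max=6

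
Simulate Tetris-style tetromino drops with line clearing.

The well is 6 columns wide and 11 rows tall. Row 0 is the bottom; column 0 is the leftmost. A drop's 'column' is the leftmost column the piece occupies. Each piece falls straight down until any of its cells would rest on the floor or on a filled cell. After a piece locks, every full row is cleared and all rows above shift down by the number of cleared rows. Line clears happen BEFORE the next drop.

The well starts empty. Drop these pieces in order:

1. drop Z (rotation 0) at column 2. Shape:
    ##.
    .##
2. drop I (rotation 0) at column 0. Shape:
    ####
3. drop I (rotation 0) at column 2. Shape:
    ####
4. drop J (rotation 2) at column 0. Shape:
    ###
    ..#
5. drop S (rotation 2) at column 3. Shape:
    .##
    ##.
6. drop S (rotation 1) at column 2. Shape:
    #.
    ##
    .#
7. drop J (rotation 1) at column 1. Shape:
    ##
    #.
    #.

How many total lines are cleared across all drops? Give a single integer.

Drop 1: Z rot0 at col 2 lands with bottom-row=0; cleared 0 line(s) (total 0); column heights now [0 0 2 2 1 0], max=2
Drop 2: I rot0 at col 0 lands with bottom-row=2; cleared 0 line(s) (total 0); column heights now [3 3 3 3 1 0], max=3
Drop 3: I rot0 at col 2 lands with bottom-row=3; cleared 0 line(s) (total 0); column heights now [3 3 4 4 4 4], max=4
Drop 4: J rot2 at col 0 lands with bottom-row=4; cleared 0 line(s) (total 0); column heights now [6 6 6 4 4 4], max=6
Drop 5: S rot2 at col 3 lands with bottom-row=4; cleared 0 line(s) (total 0); column heights now [6 6 6 5 6 6], max=6
Drop 6: S rot1 at col 2 lands with bottom-row=5; cleared 1 line(s) (total 1); column heights now [3 3 7 6 5 4], max=7
Drop 7: J rot1 at col 1 lands with bottom-row=5; cleared 0 line(s) (total 1); column heights now [3 8 8 6 5 4], max=8

Answer: 1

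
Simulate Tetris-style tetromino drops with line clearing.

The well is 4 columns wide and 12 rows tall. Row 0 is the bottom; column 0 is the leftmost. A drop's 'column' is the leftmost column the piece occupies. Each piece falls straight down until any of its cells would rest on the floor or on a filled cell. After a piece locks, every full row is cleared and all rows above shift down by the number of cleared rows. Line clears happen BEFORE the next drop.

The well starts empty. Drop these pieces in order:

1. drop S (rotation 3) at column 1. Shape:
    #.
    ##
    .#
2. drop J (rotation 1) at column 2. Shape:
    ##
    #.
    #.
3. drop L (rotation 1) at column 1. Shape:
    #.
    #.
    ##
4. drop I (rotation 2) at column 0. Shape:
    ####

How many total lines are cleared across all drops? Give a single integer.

Answer: 1

Derivation:
Drop 1: S rot3 at col 1 lands with bottom-row=0; cleared 0 line(s) (total 0); column heights now [0 3 2 0], max=3
Drop 2: J rot1 at col 2 lands with bottom-row=2; cleared 0 line(s) (total 0); column heights now [0 3 5 5], max=5
Drop 3: L rot1 at col 1 lands with bottom-row=5; cleared 0 line(s) (total 0); column heights now [0 8 6 5], max=8
Drop 4: I rot2 at col 0 lands with bottom-row=8; cleared 1 line(s) (total 1); column heights now [0 8 6 5], max=8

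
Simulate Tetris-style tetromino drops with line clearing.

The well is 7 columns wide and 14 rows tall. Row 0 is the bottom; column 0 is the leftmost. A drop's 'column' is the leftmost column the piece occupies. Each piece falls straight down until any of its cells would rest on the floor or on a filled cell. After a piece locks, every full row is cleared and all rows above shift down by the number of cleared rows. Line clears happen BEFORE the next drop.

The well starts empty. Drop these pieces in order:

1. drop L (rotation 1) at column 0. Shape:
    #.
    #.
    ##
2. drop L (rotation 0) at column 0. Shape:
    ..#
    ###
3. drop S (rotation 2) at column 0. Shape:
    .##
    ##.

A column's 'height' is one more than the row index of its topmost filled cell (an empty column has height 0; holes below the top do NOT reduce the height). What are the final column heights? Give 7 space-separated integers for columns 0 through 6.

Drop 1: L rot1 at col 0 lands with bottom-row=0; cleared 0 line(s) (total 0); column heights now [3 1 0 0 0 0 0], max=3
Drop 2: L rot0 at col 0 lands with bottom-row=3; cleared 0 line(s) (total 0); column heights now [4 4 5 0 0 0 0], max=5
Drop 3: S rot2 at col 0 lands with bottom-row=4; cleared 0 line(s) (total 0); column heights now [5 6 6 0 0 0 0], max=6

Answer: 5 6 6 0 0 0 0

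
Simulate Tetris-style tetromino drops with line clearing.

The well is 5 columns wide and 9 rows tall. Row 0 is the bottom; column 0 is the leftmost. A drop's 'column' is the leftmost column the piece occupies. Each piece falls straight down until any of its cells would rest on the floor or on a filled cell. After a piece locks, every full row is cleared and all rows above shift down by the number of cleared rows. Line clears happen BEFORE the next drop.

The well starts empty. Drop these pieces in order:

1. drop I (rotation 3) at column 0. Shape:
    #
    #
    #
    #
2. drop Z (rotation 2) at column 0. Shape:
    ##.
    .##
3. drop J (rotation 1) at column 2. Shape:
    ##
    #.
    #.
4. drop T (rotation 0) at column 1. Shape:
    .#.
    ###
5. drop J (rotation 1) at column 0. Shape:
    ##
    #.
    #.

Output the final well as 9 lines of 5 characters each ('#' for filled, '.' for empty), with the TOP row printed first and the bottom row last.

Drop 1: I rot3 at col 0 lands with bottom-row=0; cleared 0 line(s) (total 0); column heights now [4 0 0 0 0], max=4
Drop 2: Z rot2 at col 0 lands with bottom-row=3; cleared 0 line(s) (total 0); column heights now [5 5 4 0 0], max=5
Drop 3: J rot1 at col 2 lands with bottom-row=4; cleared 0 line(s) (total 0); column heights now [5 5 7 7 0], max=7
Drop 4: T rot0 at col 1 lands with bottom-row=7; cleared 0 line(s) (total 0); column heights now [5 8 9 8 0], max=9
Drop 5: J rot1 at col 0 lands with bottom-row=6; cleared 0 line(s) (total 0); column heights now [9 9 9 8 0], max=9

Answer: ###..
####.
#.##.
..#..
###..
###..
#....
#....
#....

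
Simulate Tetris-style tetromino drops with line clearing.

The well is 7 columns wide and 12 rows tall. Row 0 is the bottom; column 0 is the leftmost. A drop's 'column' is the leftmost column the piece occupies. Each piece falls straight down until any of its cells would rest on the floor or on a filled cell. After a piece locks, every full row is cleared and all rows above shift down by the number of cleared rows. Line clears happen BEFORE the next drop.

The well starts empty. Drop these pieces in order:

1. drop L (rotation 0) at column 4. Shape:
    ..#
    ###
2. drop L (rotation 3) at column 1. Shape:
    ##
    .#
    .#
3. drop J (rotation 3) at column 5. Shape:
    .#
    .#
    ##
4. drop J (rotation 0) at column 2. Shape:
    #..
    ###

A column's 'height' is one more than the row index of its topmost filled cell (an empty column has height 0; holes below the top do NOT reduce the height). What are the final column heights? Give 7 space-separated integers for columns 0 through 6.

Drop 1: L rot0 at col 4 lands with bottom-row=0; cleared 0 line(s) (total 0); column heights now [0 0 0 0 1 1 2], max=2
Drop 2: L rot3 at col 1 lands with bottom-row=0; cleared 0 line(s) (total 0); column heights now [0 3 3 0 1 1 2], max=3
Drop 3: J rot3 at col 5 lands with bottom-row=2; cleared 0 line(s) (total 0); column heights now [0 3 3 0 1 3 5], max=5
Drop 4: J rot0 at col 2 lands with bottom-row=3; cleared 0 line(s) (total 0); column heights now [0 3 5 4 4 3 5], max=5

Answer: 0 3 5 4 4 3 5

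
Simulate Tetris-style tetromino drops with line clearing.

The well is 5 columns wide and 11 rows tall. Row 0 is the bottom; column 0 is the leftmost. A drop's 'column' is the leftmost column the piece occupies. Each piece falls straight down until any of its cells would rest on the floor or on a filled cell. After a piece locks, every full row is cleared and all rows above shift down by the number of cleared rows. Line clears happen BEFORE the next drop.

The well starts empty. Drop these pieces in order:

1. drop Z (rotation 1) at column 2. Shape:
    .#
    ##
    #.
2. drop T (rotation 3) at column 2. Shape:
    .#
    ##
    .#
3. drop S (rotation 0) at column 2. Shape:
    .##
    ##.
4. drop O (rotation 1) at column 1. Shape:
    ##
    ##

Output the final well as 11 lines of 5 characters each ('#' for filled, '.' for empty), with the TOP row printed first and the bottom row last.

Answer: .....
.....
.##..
.####
..##.
...#.
..##.
...#.
...#.
..##.
..#..

Derivation:
Drop 1: Z rot1 at col 2 lands with bottom-row=0; cleared 0 line(s) (total 0); column heights now [0 0 2 3 0], max=3
Drop 2: T rot3 at col 2 lands with bottom-row=3; cleared 0 line(s) (total 0); column heights now [0 0 5 6 0], max=6
Drop 3: S rot0 at col 2 lands with bottom-row=6; cleared 0 line(s) (total 0); column heights now [0 0 7 8 8], max=8
Drop 4: O rot1 at col 1 lands with bottom-row=7; cleared 0 line(s) (total 0); column heights now [0 9 9 8 8], max=9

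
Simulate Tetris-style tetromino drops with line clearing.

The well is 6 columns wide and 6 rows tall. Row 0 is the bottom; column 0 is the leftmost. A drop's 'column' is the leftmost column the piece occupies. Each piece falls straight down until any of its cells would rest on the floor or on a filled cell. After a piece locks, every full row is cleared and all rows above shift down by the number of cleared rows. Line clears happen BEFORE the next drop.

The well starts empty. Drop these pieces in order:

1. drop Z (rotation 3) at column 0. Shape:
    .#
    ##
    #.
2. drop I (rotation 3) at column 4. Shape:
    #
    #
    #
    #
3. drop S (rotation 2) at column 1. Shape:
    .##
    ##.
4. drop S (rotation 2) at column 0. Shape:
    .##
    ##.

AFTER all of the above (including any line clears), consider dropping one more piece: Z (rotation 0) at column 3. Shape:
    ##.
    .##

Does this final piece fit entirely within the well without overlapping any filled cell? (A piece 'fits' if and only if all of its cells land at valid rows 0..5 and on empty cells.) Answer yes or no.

Drop 1: Z rot3 at col 0 lands with bottom-row=0; cleared 0 line(s) (total 0); column heights now [2 3 0 0 0 0], max=3
Drop 2: I rot3 at col 4 lands with bottom-row=0; cleared 0 line(s) (total 0); column heights now [2 3 0 0 4 0], max=4
Drop 3: S rot2 at col 1 lands with bottom-row=3; cleared 0 line(s) (total 0); column heights now [2 4 5 5 4 0], max=5
Drop 4: S rot2 at col 0 lands with bottom-row=4; cleared 0 line(s) (total 0); column heights now [5 6 6 5 4 0], max=6
Test piece Z rot0 at col 3 (width 3): heights before test = [5 6 6 5 4 0]; fits = True

Answer: yes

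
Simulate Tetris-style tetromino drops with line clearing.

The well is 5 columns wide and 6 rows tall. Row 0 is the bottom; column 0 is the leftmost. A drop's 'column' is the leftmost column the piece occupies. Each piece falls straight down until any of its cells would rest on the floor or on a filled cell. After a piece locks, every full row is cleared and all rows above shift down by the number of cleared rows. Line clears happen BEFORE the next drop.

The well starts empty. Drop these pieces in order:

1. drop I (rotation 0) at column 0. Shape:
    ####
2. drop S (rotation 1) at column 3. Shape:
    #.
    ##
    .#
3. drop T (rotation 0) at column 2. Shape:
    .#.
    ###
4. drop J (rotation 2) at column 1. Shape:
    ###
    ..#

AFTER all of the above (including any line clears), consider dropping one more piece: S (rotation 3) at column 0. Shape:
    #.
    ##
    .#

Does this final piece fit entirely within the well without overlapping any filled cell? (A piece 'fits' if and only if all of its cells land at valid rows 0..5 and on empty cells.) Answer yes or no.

Drop 1: I rot0 at col 0 lands with bottom-row=0; cleared 0 line(s) (total 0); column heights now [1 1 1 1 0], max=1
Drop 2: S rot1 at col 3 lands with bottom-row=0; cleared 1 line(s) (total 1); column heights now [0 0 0 2 1], max=2
Drop 3: T rot0 at col 2 lands with bottom-row=2; cleared 0 line(s) (total 1); column heights now [0 0 3 4 3], max=4
Drop 4: J rot2 at col 1 lands with bottom-row=4; cleared 0 line(s) (total 1); column heights now [0 6 6 6 3], max=6
Test piece S rot3 at col 0 (width 2): heights before test = [0 6 6 6 3]; fits = False

Answer: no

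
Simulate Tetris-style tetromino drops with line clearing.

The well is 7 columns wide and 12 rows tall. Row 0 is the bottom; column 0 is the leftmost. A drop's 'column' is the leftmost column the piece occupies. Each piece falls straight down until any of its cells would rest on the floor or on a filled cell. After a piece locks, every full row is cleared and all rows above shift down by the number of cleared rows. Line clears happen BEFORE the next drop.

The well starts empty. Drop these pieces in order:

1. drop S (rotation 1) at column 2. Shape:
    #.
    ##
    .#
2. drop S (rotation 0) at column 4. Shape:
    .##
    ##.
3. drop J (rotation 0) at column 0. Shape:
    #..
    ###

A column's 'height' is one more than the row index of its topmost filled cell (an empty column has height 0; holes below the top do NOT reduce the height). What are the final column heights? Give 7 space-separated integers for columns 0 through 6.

Answer: 5 4 4 2 1 2 2

Derivation:
Drop 1: S rot1 at col 2 lands with bottom-row=0; cleared 0 line(s) (total 0); column heights now [0 0 3 2 0 0 0], max=3
Drop 2: S rot0 at col 4 lands with bottom-row=0; cleared 0 line(s) (total 0); column heights now [0 0 3 2 1 2 2], max=3
Drop 3: J rot0 at col 0 lands with bottom-row=3; cleared 0 line(s) (total 0); column heights now [5 4 4 2 1 2 2], max=5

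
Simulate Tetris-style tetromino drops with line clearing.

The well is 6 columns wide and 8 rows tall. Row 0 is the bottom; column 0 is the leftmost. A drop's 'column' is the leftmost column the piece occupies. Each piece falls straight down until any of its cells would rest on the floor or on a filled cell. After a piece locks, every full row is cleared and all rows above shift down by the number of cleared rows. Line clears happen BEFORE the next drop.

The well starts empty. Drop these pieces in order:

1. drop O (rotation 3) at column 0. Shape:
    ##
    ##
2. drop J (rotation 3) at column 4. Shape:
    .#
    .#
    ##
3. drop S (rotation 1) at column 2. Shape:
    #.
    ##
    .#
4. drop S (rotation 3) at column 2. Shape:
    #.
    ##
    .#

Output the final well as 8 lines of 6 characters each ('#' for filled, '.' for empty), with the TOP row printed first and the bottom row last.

Drop 1: O rot3 at col 0 lands with bottom-row=0; cleared 0 line(s) (total 0); column heights now [2 2 0 0 0 0], max=2
Drop 2: J rot3 at col 4 lands with bottom-row=0; cleared 0 line(s) (total 0); column heights now [2 2 0 0 1 3], max=3
Drop 3: S rot1 at col 2 lands with bottom-row=0; cleared 0 line(s) (total 0); column heights now [2 2 3 2 1 3], max=3
Drop 4: S rot3 at col 2 lands with bottom-row=2; cleared 0 line(s) (total 0); column heights now [2 2 5 4 1 3], max=5

Answer: ......
......
......
..#...
..##..
..##.#
####.#
##.###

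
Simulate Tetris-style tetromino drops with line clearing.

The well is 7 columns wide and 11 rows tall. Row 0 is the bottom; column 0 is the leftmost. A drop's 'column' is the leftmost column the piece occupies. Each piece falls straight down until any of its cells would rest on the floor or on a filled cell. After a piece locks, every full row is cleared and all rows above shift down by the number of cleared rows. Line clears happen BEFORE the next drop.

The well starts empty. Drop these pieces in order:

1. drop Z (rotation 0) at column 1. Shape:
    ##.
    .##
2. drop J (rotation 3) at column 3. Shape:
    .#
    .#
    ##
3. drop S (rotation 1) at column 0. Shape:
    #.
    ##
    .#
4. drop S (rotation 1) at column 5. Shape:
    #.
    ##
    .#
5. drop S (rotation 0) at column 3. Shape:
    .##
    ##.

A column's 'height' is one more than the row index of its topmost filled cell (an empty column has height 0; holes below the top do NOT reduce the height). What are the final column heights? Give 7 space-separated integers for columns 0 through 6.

Answer: 5 4 2 5 6 6 2

Derivation:
Drop 1: Z rot0 at col 1 lands with bottom-row=0; cleared 0 line(s) (total 0); column heights now [0 2 2 1 0 0 0], max=2
Drop 2: J rot3 at col 3 lands with bottom-row=1; cleared 0 line(s) (total 0); column heights now [0 2 2 2 4 0 0], max=4
Drop 3: S rot1 at col 0 lands with bottom-row=2; cleared 0 line(s) (total 0); column heights now [5 4 2 2 4 0 0], max=5
Drop 4: S rot1 at col 5 lands with bottom-row=0; cleared 0 line(s) (total 0); column heights now [5 4 2 2 4 3 2], max=5
Drop 5: S rot0 at col 3 lands with bottom-row=4; cleared 0 line(s) (total 0); column heights now [5 4 2 5 6 6 2], max=6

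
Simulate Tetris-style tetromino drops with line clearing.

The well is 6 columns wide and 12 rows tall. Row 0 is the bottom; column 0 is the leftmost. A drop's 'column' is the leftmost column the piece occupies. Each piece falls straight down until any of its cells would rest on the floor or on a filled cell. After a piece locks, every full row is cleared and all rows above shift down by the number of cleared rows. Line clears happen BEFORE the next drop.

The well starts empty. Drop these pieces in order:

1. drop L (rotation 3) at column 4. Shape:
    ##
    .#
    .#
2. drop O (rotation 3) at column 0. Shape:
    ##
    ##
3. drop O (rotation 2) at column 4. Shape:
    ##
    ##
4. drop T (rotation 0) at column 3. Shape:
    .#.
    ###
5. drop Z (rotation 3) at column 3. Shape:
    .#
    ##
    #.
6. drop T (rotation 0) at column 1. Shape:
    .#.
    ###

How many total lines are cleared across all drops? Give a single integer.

Drop 1: L rot3 at col 4 lands with bottom-row=0; cleared 0 line(s) (total 0); column heights now [0 0 0 0 3 3], max=3
Drop 2: O rot3 at col 0 lands with bottom-row=0; cleared 0 line(s) (total 0); column heights now [2 2 0 0 3 3], max=3
Drop 3: O rot2 at col 4 lands with bottom-row=3; cleared 0 line(s) (total 0); column heights now [2 2 0 0 5 5], max=5
Drop 4: T rot0 at col 3 lands with bottom-row=5; cleared 0 line(s) (total 0); column heights now [2 2 0 6 7 6], max=7
Drop 5: Z rot3 at col 3 lands with bottom-row=6; cleared 0 line(s) (total 0); column heights now [2 2 0 8 9 6], max=9
Drop 6: T rot0 at col 1 lands with bottom-row=8; cleared 0 line(s) (total 0); column heights now [2 9 10 9 9 6], max=10

Answer: 0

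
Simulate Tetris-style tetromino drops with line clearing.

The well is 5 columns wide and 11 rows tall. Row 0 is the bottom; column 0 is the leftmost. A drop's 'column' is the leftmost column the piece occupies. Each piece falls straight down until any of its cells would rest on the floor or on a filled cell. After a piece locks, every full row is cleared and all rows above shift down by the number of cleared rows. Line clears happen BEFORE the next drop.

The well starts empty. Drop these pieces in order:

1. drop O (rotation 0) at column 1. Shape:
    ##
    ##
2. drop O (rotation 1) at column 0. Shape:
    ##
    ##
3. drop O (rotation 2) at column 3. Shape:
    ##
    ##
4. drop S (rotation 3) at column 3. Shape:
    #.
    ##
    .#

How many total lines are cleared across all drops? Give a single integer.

Drop 1: O rot0 at col 1 lands with bottom-row=0; cleared 0 line(s) (total 0); column heights now [0 2 2 0 0], max=2
Drop 2: O rot1 at col 0 lands with bottom-row=2; cleared 0 line(s) (total 0); column heights now [4 4 2 0 0], max=4
Drop 3: O rot2 at col 3 lands with bottom-row=0; cleared 0 line(s) (total 0); column heights now [4 4 2 2 2], max=4
Drop 4: S rot3 at col 3 lands with bottom-row=2; cleared 0 line(s) (total 0); column heights now [4 4 2 5 4], max=5

Answer: 0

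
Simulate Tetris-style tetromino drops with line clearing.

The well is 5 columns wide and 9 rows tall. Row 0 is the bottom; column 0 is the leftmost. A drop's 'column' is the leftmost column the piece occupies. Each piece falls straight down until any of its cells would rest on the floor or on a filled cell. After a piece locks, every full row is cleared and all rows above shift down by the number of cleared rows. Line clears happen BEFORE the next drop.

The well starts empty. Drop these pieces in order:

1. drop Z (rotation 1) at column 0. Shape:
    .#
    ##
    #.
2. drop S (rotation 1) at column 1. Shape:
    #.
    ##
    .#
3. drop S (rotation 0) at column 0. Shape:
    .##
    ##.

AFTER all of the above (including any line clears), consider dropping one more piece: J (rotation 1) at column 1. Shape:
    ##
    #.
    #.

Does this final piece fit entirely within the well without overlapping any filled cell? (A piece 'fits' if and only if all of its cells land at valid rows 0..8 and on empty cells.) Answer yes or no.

Drop 1: Z rot1 at col 0 lands with bottom-row=0; cleared 0 line(s) (total 0); column heights now [2 3 0 0 0], max=3
Drop 2: S rot1 at col 1 lands with bottom-row=2; cleared 0 line(s) (total 0); column heights now [2 5 4 0 0], max=5
Drop 3: S rot0 at col 0 lands with bottom-row=5; cleared 0 line(s) (total 0); column heights now [6 7 7 0 0], max=7
Test piece J rot1 at col 1 (width 2): heights before test = [6 7 7 0 0]; fits = False

Answer: no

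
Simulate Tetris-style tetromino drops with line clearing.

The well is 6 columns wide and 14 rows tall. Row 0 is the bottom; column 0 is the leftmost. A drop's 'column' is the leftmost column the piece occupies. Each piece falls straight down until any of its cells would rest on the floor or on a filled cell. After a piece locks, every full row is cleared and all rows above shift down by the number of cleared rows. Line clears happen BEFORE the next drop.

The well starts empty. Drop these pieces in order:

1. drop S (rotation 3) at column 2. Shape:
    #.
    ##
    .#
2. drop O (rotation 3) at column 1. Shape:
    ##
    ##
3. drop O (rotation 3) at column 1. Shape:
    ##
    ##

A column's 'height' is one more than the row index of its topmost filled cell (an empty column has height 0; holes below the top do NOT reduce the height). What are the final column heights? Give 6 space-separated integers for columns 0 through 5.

Drop 1: S rot3 at col 2 lands with bottom-row=0; cleared 0 line(s) (total 0); column heights now [0 0 3 2 0 0], max=3
Drop 2: O rot3 at col 1 lands with bottom-row=3; cleared 0 line(s) (total 0); column heights now [0 5 5 2 0 0], max=5
Drop 3: O rot3 at col 1 lands with bottom-row=5; cleared 0 line(s) (total 0); column heights now [0 7 7 2 0 0], max=7

Answer: 0 7 7 2 0 0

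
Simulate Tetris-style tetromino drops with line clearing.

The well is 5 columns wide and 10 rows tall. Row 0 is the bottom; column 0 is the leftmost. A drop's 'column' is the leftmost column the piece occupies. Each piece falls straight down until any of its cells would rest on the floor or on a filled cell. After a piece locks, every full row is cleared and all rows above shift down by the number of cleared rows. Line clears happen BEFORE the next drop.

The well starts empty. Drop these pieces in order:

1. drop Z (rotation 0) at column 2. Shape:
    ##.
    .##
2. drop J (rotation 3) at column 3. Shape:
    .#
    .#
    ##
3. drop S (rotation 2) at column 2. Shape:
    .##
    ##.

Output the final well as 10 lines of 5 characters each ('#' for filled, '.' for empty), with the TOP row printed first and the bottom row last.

Answer: .....
.....
.....
.....
...##
..###
....#
...##
..##.
...##

Derivation:
Drop 1: Z rot0 at col 2 lands with bottom-row=0; cleared 0 line(s) (total 0); column heights now [0 0 2 2 1], max=2
Drop 2: J rot3 at col 3 lands with bottom-row=2; cleared 0 line(s) (total 0); column heights now [0 0 2 3 5], max=5
Drop 3: S rot2 at col 2 lands with bottom-row=4; cleared 0 line(s) (total 0); column heights now [0 0 5 6 6], max=6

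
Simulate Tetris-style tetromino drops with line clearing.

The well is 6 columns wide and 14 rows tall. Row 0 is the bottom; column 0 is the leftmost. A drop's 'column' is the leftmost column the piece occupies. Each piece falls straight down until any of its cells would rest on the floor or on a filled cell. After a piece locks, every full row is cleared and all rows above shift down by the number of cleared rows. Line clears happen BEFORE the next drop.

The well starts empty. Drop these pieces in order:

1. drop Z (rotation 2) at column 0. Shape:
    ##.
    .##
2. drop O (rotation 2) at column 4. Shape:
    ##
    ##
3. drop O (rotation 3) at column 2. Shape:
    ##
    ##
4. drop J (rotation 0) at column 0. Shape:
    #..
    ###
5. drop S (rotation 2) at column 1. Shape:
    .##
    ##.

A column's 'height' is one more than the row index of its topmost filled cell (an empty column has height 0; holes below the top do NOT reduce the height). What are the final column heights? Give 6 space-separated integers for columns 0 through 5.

Drop 1: Z rot2 at col 0 lands with bottom-row=0; cleared 0 line(s) (total 0); column heights now [2 2 1 0 0 0], max=2
Drop 2: O rot2 at col 4 lands with bottom-row=0; cleared 0 line(s) (total 0); column heights now [2 2 1 0 2 2], max=2
Drop 3: O rot3 at col 2 lands with bottom-row=1; cleared 1 line(s) (total 1); column heights now [0 1 2 2 1 1], max=2
Drop 4: J rot0 at col 0 lands with bottom-row=2; cleared 0 line(s) (total 1); column heights now [4 3 3 2 1 1], max=4
Drop 5: S rot2 at col 1 lands with bottom-row=3; cleared 0 line(s) (total 1); column heights now [4 4 5 5 1 1], max=5

Answer: 4 4 5 5 1 1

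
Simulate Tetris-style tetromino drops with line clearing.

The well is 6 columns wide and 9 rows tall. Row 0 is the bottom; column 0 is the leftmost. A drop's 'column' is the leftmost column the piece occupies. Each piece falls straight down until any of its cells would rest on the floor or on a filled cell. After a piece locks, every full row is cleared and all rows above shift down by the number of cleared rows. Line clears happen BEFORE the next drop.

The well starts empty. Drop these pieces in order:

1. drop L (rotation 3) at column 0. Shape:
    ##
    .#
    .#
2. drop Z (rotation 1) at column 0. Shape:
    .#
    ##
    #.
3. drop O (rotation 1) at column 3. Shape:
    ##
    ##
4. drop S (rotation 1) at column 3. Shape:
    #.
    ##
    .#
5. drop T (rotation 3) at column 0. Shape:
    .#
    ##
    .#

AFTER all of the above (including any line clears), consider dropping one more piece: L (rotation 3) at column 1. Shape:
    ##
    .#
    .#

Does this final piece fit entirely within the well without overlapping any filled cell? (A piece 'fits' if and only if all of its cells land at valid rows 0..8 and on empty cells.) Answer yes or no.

Drop 1: L rot3 at col 0 lands with bottom-row=0; cleared 0 line(s) (total 0); column heights now [3 3 0 0 0 0], max=3
Drop 2: Z rot1 at col 0 lands with bottom-row=3; cleared 0 line(s) (total 0); column heights now [5 6 0 0 0 0], max=6
Drop 3: O rot1 at col 3 lands with bottom-row=0; cleared 0 line(s) (total 0); column heights now [5 6 0 2 2 0], max=6
Drop 4: S rot1 at col 3 lands with bottom-row=2; cleared 0 line(s) (total 0); column heights now [5 6 0 5 4 0], max=6
Drop 5: T rot3 at col 0 lands with bottom-row=6; cleared 0 line(s) (total 0); column heights now [8 9 0 5 4 0], max=9
Test piece L rot3 at col 1 (width 2): heights before test = [8 9 0 5 4 0]; fits = False

Answer: no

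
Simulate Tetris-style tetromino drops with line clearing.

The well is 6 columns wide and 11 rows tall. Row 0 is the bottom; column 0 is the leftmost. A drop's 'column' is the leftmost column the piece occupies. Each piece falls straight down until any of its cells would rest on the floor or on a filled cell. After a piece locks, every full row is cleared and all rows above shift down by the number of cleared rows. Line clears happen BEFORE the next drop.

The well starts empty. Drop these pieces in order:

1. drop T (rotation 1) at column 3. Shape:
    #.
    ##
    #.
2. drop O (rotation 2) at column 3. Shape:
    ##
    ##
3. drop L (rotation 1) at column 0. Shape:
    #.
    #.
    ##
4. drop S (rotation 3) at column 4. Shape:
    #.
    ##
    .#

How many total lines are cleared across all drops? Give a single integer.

Answer: 0

Derivation:
Drop 1: T rot1 at col 3 lands with bottom-row=0; cleared 0 line(s) (total 0); column heights now [0 0 0 3 2 0], max=3
Drop 2: O rot2 at col 3 lands with bottom-row=3; cleared 0 line(s) (total 0); column heights now [0 0 0 5 5 0], max=5
Drop 3: L rot1 at col 0 lands with bottom-row=0; cleared 0 line(s) (total 0); column heights now [3 1 0 5 5 0], max=5
Drop 4: S rot3 at col 4 lands with bottom-row=4; cleared 0 line(s) (total 0); column heights now [3 1 0 5 7 6], max=7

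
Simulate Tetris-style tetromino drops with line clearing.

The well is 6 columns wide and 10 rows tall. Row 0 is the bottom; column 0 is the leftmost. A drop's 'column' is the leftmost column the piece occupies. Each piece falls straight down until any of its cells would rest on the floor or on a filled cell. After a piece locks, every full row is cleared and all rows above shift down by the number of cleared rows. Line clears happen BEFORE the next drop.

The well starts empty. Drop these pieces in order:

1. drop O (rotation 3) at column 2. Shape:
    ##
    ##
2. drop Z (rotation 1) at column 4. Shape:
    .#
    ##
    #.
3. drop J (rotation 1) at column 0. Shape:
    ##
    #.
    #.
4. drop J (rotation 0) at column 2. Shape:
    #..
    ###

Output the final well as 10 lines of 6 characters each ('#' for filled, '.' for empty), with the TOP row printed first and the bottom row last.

Answer: ......
......
......
......
......
......
......
..#...
#.####
#.###.

Derivation:
Drop 1: O rot3 at col 2 lands with bottom-row=0; cleared 0 line(s) (total 0); column heights now [0 0 2 2 0 0], max=2
Drop 2: Z rot1 at col 4 lands with bottom-row=0; cleared 0 line(s) (total 0); column heights now [0 0 2 2 2 3], max=3
Drop 3: J rot1 at col 0 lands with bottom-row=0; cleared 0 line(s) (total 0); column heights now [3 3 2 2 2 3], max=3
Drop 4: J rot0 at col 2 lands with bottom-row=2; cleared 1 line(s) (total 1); column heights now [2 0 3 2 2 2], max=3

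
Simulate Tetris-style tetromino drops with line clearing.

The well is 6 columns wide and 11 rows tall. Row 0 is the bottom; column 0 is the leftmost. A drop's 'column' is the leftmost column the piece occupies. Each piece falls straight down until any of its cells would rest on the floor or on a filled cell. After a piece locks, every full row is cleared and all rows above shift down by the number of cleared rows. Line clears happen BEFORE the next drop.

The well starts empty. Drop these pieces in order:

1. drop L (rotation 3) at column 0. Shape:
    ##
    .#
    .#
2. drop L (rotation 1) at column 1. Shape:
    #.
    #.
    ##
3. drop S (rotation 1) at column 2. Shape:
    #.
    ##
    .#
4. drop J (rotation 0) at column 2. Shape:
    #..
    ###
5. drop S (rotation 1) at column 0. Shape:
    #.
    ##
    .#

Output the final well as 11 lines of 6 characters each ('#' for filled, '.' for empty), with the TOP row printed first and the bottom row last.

Drop 1: L rot3 at col 0 lands with bottom-row=0; cleared 0 line(s) (total 0); column heights now [3 3 0 0 0 0], max=3
Drop 2: L rot1 at col 1 lands with bottom-row=3; cleared 0 line(s) (total 0); column heights now [3 6 4 0 0 0], max=6
Drop 3: S rot1 at col 2 lands with bottom-row=3; cleared 0 line(s) (total 0); column heights now [3 6 6 5 0 0], max=6
Drop 4: J rot0 at col 2 lands with bottom-row=6; cleared 0 line(s) (total 0); column heights now [3 6 8 7 7 0], max=8
Drop 5: S rot1 at col 0 lands with bottom-row=6; cleared 0 line(s) (total 0); column heights now [9 8 8 7 7 0], max=9

Answer: ......
......
#.....
###...
.####.
.##...
.###..
.###..
##....
.#....
.#....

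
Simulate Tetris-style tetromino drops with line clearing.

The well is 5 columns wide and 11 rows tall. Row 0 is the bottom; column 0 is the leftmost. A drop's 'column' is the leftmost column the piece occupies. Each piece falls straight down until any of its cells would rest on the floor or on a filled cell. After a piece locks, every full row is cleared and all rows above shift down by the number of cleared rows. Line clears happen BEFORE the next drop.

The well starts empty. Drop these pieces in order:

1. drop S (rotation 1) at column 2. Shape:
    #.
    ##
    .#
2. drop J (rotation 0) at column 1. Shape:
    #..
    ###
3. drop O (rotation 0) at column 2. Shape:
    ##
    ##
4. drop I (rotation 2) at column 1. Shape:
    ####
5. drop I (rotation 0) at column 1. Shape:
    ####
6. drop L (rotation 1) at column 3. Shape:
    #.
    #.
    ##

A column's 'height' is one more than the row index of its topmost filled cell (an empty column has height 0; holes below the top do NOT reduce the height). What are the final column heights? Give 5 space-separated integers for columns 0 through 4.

Drop 1: S rot1 at col 2 lands with bottom-row=0; cleared 0 line(s) (total 0); column heights now [0 0 3 2 0], max=3
Drop 2: J rot0 at col 1 lands with bottom-row=3; cleared 0 line(s) (total 0); column heights now [0 5 4 4 0], max=5
Drop 3: O rot0 at col 2 lands with bottom-row=4; cleared 0 line(s) (total 0); column heights now [0 5 6 6 0], max=6
Drop 4: I rot2 at col 1 lands with bottom-row=6; cleared 0 line(s) (total 0); column heights now [0 7 7 7 7], max=7
Drop 5: I rot0 at col 1 lands with bottom-row=7; cleared 0 line(s) (total 0); column heights now [0 8 8 8 8], max=8
Drop 6: L rot1 at col 3 lands with bottom-row=8; cleared 0 line(s) (total 0); column heights now [0 8 8 11 9], max=11

Answer: 0 8 8 11 9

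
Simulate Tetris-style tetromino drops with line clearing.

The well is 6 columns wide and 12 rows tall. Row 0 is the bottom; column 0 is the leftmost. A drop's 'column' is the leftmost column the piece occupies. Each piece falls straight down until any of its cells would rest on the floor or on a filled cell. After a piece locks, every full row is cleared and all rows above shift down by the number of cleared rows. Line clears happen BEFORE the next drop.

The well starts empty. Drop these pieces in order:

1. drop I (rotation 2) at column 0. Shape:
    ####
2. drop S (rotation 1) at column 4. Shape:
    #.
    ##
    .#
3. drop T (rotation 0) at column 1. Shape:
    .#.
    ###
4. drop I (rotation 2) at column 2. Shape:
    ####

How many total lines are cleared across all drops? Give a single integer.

Answer: 0

Derivation:
Drop 1: I rot2 at col 0 lands with bottom-row=0; cleared 0 line(s) (total 0); column heights now [1 1 1 1 0 0], max=1
Drop 2: S rot1 at col 4 lands with bottom-row=0; cleared 0 line(s) (total 0); column heights now [1 1 1 1 3 2], max=3
Drop 3: T rot0 at col 1 lands with bottom-row=1; cleared 0 line(s) (total 0); column heights now [1 2 3 2 3 2], max=3
Drop 4: I rot2 at col 2 lands with bottom-row=3; cleared 0 line(s) (total 0); column heights now [1 2 4 4 4 4], max=4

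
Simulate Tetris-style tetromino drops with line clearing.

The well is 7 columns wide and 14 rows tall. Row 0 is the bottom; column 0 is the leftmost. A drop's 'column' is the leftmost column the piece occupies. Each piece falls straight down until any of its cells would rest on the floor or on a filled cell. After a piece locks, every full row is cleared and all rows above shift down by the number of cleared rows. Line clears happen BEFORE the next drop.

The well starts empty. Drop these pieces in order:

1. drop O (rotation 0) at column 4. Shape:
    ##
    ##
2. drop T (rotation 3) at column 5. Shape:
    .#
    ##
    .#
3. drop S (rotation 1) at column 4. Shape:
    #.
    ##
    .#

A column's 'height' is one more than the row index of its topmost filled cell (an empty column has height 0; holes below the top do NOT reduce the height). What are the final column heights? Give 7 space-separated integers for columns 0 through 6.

Answer: 0 0 0 0 6 5 4

Derivation:
Drop 1: O rot0 at col 4 lands with bottom-row=0; cleared 0 line(s) (total 0); column heights now [0 0 0 0 2 2 0], max=2
Drop 2: T rot3 at col 5 lands with bottom-row=1; cleared 0 line(s) (total 0); column heights now [0 0 0 0 2 3 4], max=4
Drop 3: S rot1 at col 4 lands with bottom-row=3; cleared 0 line(s) (total 0); column heights now [0 0 0 0 6 5 4], max=6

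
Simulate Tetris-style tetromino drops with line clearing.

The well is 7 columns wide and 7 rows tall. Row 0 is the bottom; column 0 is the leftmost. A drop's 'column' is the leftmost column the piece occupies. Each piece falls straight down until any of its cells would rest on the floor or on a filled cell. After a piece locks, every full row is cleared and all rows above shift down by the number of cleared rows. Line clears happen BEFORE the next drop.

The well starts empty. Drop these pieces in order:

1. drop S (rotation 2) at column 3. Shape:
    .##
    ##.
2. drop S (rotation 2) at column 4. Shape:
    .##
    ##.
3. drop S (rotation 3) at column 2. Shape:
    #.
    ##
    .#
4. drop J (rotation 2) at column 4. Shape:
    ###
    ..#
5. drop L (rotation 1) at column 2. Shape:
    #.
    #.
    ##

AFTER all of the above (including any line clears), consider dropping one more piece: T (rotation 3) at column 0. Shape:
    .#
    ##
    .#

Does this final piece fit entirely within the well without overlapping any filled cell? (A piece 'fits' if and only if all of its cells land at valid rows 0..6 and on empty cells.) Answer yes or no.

Answer: yes

Derivation:
Drop 1: S rot2 at col 3 lands with bottom-row=0; cleared 0 line(s) (total 0); column heights now [0 0 0 1 2 2 0], max=2
Drop 2: S rot2 at col 4 lands with bottom-row=2; cleared 0 line(s) (total 0); column heights now [0 0 0 1 3 4 4], max=4
Drop 3: S rot3 at col 2 lands with bottom-row=1; cleared 0 line(s) (total 0); column heights now [0 0 4 3 3 4 4], max=4
Drop 4: J rot2 at col 4 lands with bottom-row=4; cleared 0 line(s) (total 0); column heights now [0 0 4 3 6 6 6], max=6
Drop 5: L rot1 at col 2 lands with bottom-row=4; cleared 0 line(s) (total 0); column heights now [0 0 7 5 6 6 6], max=7
Test piece T rot3 at col 0 (width 2): heights before test = [0 0 7 5 6 6 6]; fits = True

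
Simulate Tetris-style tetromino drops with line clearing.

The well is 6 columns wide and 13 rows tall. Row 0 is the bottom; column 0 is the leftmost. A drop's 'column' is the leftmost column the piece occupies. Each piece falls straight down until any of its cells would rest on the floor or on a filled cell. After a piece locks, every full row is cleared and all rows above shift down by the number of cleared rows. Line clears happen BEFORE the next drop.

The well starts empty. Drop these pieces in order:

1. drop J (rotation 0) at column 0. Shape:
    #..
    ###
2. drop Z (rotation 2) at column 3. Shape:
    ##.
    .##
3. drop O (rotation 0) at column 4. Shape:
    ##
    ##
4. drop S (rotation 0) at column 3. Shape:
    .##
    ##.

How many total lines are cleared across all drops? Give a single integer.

Drop 1: J rot0 at col 0 lands with bottom-row=0; cleared 0 line(s) (total 0); column heights now [2 1 1 0 0 0], max=2
Drop 2: Z rot2 at col 3 lands with bottom-row=0; cleared 0 line(s) (total 0); column heights now [2 1 1 2 2 1], max=2
Drop 3: O rot0 at col 4 lands with bottom-row=2; cleared 0 line(s) (total 0); column heights now [2 1 1 2 4 4], max=4
Drop 4: S rot0 at col 3 lands with bottom-row=4; cleared 0 line(s) (total 0); column heights now [2 1 1 5 6 6], max=6

Answer: 0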